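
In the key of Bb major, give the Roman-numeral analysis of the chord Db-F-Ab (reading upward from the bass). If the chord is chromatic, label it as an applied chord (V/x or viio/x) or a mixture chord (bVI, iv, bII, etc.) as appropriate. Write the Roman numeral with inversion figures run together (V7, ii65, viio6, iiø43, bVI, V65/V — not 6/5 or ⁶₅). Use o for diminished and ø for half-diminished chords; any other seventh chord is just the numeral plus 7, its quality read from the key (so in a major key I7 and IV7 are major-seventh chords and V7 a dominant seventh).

bIII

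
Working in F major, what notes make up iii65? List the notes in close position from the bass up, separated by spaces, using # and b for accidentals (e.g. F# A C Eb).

C E G A

In F major, scale degree 3 is A, and the diatonic chord built there is a minor seventh chord.
Stacking thirds from A gives A-C-E-G.
The figured bass 65 indicates first inversion, placing the third (C) in the bass: C-E-G-A.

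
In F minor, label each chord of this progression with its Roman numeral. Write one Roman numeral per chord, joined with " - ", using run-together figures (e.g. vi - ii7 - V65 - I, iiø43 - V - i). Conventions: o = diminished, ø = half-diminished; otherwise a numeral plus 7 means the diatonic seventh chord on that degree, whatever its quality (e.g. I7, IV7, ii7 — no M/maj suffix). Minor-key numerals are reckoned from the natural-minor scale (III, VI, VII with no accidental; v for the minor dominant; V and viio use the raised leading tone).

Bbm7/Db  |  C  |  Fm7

iv65 - V - i7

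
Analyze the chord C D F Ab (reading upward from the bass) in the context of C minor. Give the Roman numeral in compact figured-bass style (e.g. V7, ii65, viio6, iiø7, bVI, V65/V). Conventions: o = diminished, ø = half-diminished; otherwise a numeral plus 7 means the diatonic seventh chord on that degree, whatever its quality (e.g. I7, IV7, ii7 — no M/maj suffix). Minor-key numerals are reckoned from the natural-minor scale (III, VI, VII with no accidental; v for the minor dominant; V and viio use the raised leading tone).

iiø42

The pitches D-F-Ab-C form a half-diminished seventh chord rooted on D.
In C minor, D is the supertonic; the diatonic half-diminished seventh chord there is iiø7.
With C in the bass the chord is in third inversion, so the figured bass is 42.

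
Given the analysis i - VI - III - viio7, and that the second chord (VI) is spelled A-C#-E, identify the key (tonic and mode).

The chord A is a major triad rooted on A; its label is VI.
Counting down 5 scale steps from A places the tonic on C#; a major triad on degree 6 is diatonic only in minor.

C# minor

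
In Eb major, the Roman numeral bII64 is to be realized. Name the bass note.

bII in Eb major has root Fb; the chord is Fb-Ab-Cb.
The figure 64 means second inversion — the fifth is in the bass.

Cb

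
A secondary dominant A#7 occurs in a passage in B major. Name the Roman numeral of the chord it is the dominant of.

iii

The chord is a dominant seventh chord on A#.
A dominant resolves down a perfect fifth: A# → D#. In B major, D# is scale degree 3, i.e. iii.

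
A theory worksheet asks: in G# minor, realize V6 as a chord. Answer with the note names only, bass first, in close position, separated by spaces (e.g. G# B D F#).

F## A# D#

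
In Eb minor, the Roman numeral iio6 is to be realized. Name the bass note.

Ab

iio in Eb minor has root F; the chord is F-Ab-Cb.
The figure 6 means first inversion — the third is in the bass.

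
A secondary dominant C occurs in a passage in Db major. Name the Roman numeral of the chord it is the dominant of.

The chord is a major triad on C.
A dominant resolves down a perfect fifth: C → F. In Db major, F is scale degree 3, i.e. iii.

iii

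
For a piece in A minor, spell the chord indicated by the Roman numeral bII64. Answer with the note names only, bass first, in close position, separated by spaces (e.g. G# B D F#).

F Bb D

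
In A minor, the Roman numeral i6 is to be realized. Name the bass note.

C

i in A minor has root A; the chord is A-C-E.
The figure 6 means first inversion — the third is in the bass.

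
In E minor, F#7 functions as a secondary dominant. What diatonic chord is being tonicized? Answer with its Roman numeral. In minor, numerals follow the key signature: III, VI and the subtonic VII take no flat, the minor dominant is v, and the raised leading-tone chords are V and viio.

The chord is a dominant seventh chord on F#.
A dominant resolves down a perfect fifth: F# → B. In E minor, B is scale degree 5, i.e. V.

V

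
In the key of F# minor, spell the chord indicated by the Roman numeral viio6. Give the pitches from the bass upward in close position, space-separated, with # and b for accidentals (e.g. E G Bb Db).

G# B E#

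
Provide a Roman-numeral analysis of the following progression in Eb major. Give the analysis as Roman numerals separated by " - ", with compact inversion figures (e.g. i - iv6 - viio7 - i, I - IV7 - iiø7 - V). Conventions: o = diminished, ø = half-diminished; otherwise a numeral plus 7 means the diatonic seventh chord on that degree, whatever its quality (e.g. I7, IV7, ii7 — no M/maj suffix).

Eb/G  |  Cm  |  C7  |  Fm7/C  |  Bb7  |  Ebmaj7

I6 - vi - V7/ii - ii43 - V7 - I7

Eb/G: root Eb is the tonic; major triad there is I6.
Cm: minor triad on C = scale degree 6 → vi.
C7: a dominant seventh chord on C, the applied dominant of ii → V7/ii.
Fm7/C: root F is the supertonic; minor seventh chord there is ii43.
Bb7: dominant seventh chord on Bb = scale degree 5 → V7.
Ebmaj7 has root Eb, degree 1 in Eb major, so I7.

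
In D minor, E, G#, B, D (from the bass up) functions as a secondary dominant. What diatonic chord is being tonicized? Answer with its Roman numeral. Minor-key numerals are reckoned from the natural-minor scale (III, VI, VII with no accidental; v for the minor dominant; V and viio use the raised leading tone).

V

The chord is a dominant seventh chord on E.
A dominant resolves down a perfect fifth: E → A. In D minor, A is scale degree 5, i.e. V.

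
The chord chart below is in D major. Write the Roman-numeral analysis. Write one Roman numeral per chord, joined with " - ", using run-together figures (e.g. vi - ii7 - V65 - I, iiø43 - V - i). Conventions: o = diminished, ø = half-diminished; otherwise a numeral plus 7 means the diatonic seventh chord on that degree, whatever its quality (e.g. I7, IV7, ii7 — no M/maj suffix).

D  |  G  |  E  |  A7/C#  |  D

D has root D, degree 1 in D major, so I.
G has root G, degree 4 in D major, so IV.
E: chromatic; E is V of V, so V/V.
A7/C#: root A is the dominant; dominant seventh chord there is V65.
D: root D is the tonic; major triad there is I.

I - IV - V/V - V65 - I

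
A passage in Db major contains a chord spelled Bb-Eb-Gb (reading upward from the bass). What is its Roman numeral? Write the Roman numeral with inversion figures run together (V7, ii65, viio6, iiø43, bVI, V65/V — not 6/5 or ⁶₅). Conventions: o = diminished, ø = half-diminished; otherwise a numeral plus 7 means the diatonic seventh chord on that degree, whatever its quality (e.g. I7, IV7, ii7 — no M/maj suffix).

The pitches Eb-Gb-Bb form a minor triad rooted on Eb.
In Db major, Eb is the supertonic; the diatonic minor triad there is ii.
With Bb in the bass the chord is in second inversion, so the figured bass is 64.

ii64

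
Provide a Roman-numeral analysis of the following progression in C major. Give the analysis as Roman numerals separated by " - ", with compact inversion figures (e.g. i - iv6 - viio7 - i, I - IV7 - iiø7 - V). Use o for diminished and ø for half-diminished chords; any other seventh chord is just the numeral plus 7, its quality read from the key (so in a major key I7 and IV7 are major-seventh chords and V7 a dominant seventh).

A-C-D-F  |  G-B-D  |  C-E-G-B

ii43 - V - I7

A-C-D-F has root D, degree 2 in C major, so ii43.
G-B-D: major triad on G = scale degree 5 → V.
C-E-G-B: root C is the tonic; major seventh chord there is I7.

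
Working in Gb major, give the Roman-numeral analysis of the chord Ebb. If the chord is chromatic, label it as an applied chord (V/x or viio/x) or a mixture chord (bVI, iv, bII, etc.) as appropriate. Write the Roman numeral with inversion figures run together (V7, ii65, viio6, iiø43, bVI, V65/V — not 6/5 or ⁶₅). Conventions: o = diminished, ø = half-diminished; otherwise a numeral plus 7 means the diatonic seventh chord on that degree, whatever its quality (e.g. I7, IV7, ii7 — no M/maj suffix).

bVI

Stacked in thirds the chord is Ebb-Gb-Bbb: a major triad on Ebb.
Ebb is the lowered sixth degree of Gb major (diatonic 6 would be Eb). This is a major triad on the lowered sixth degree, borrowed from the parallel minor.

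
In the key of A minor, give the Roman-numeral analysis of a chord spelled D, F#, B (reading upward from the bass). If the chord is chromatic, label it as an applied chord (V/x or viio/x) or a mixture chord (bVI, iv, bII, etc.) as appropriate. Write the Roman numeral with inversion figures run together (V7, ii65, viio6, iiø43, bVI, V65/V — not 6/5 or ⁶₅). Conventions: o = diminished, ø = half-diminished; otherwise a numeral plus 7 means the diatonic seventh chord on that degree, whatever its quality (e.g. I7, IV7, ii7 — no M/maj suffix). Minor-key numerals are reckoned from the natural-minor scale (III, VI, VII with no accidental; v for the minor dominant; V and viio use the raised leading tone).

ii6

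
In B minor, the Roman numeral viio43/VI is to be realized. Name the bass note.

The applied chord viio43/VI is rooted on F#: F#-A-C-Eb.
The figure 43 means second inversion — the fifth is in the bass.

C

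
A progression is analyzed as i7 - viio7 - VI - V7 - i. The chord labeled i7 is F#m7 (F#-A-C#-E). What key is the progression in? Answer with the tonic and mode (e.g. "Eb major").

F# minor

i7 is given as F#-A-C#-E — a minor seventh chord with root F#.
If F# is scale degree 1 and the mode makes that degree carry a minor seventh chord, the tonic is F# and the mode is minor.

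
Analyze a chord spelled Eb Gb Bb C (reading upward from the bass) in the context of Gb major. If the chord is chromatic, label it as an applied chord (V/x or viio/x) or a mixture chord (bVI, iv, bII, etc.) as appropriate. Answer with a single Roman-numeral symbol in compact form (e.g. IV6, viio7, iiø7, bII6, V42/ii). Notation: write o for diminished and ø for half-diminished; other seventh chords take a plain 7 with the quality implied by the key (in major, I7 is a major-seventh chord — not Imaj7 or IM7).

viiø65/V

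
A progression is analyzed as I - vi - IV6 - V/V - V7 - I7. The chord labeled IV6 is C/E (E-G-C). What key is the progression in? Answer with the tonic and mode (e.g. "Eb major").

G major

The anchor chord is a major triad on C, labeled IV6.
If C is scale degree 4 and the mode makes that degree carry a major triad, the tonic is G and the mode is major.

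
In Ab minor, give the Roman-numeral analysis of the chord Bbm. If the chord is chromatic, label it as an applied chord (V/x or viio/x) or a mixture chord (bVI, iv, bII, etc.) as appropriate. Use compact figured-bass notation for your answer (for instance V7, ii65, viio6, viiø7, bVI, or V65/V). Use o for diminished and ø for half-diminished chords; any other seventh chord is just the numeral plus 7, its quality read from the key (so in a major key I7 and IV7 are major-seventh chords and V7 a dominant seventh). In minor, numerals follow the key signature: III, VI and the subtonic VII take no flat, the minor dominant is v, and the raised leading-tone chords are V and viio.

Stacked in thirds the chord is Bb-Db-F: a minor triad on Bb.
Bb is the second degree of Ab minor. This is the minor supertonic, borrowed from the parallel major (the Dorian ii).

ii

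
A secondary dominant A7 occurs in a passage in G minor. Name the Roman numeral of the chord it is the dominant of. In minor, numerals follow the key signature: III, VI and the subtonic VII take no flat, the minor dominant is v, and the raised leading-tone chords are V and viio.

The chord is a dominant seventh chord on A.
A dominant resolves down a perfect fifth: A → D. In G minor, D is scale degree 5, i.e. V.

V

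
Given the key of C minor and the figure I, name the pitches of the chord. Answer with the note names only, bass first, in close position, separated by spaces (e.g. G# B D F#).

C E G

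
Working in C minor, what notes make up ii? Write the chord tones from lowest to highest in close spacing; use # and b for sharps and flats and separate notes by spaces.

ii is the minor supertonic, borrowed from the parallel major (the Dorian ii). In C minor that root is D.
So the chord is D-F-A.

D F A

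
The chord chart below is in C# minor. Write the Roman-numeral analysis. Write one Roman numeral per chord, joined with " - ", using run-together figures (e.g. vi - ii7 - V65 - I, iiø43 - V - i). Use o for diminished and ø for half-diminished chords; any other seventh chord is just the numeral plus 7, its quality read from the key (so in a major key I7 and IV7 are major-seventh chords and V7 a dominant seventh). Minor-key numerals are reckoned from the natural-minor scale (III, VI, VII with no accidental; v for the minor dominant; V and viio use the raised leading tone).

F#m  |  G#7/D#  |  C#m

F#m has root F#, degree 4 in C# minor, so iv.
G#7/D#: root G# is the dominant; dominant seventh chord there is V43.
C#m: root C# is the tonic; minor triad there is i.

iv - V43 - i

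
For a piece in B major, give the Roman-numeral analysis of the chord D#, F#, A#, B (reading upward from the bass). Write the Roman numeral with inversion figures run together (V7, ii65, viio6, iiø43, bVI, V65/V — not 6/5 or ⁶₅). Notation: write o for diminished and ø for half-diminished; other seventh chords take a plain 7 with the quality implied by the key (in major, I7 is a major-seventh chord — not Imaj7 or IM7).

Stacked in thirds the chord is B-D#-F#-A#: a major seventh chord on B.
In B major, B is the tonic; the diatonic major seventh chord there is I7.
With D# in the bass the chord is in first inversion, so the figured bass is 65.

I65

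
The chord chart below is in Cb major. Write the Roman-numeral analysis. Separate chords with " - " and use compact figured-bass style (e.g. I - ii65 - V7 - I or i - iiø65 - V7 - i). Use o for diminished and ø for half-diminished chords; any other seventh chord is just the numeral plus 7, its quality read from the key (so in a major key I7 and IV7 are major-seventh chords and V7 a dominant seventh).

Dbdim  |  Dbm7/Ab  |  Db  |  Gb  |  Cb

iio - ii43 - V/V - V - I

Dbdim is non-diatonic — iio, a mixture chord from Cb minor.
Dbm7/Ab: minor seventh chord on Db = scale degree 2 → ii43.
Db is the secondary dominant of V (major triad on Db): V/V.
Gb: major triad on Gb = scale degree 5 → V.
Cb has root Cb, degree 1 in Cb major, so I.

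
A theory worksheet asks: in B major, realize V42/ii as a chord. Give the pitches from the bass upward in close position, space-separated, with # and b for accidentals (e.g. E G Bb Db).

The slash means an applied dominant: we want the dominant of ii. In B major, ii is C# minor, and its dominant is built on G#.
Building a dominant seventh chord on G# gives G#-B#-D#-F#.
The figured bass 42 indicates third inversion, placing the seventh (F#) in the bass: F#-G#-B#-D#.

F# G# B# D#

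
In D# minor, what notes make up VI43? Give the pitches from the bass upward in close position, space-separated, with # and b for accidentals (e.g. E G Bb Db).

F# A# B D#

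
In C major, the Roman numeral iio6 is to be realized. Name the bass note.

F

iio in C major has root D; the chord is D-F-Ab.
The figure 6 means first inversion — the third is in the bass.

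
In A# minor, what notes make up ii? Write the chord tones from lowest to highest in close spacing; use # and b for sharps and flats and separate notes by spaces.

B# D# F##

Scale degree 2 in A# minor is B#; here the chord built on it is altered to a minor triad. ii is the minor supertonic, borrowed from the parallel major (the Dorian ii).
So the chord is B#-D#-F##.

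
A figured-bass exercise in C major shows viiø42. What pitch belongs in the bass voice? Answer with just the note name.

viiø in C major has root B; the chord is B-D-F-A.
The figure 42 means third inversion — the seventh is in the bass.

A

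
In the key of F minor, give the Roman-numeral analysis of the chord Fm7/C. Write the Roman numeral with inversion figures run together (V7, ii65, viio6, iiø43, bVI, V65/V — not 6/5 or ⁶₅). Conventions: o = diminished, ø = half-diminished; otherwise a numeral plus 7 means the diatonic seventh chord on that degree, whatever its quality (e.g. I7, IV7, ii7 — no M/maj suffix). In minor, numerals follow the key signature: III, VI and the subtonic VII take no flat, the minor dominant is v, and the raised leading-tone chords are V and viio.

i43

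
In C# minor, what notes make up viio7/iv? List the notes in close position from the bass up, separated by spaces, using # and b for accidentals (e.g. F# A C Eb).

E# G# B D

viio7/iv is a secondary leading-tone chord. The target iv is F# in C# minor; the applied chord is rooted a semitone below, on E#.
Building a fully diminished seventh chord on E# gives E#-G#-B-D.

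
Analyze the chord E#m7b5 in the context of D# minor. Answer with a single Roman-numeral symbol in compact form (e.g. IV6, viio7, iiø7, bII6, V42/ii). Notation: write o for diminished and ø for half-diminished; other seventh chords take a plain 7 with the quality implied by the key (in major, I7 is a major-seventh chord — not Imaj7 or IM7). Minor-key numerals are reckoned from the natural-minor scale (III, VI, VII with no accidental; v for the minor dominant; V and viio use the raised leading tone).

The pitches E#-G#-B-D# form a half-diminished seventh chord rooted on E#.
In D# minor, E# is the supertonic; the diatonic half-diminished seventh chord there is iiø7.

iiø7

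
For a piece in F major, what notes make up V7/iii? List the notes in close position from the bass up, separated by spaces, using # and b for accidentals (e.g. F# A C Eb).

E G# B D

V7/iii is a secondary dominant — the dominant seventh of iii. iii in F major is A, so the applied chord's root is E, a perfect fifth above.
Building a dominant seventh chord on E gives E-G#-B-D.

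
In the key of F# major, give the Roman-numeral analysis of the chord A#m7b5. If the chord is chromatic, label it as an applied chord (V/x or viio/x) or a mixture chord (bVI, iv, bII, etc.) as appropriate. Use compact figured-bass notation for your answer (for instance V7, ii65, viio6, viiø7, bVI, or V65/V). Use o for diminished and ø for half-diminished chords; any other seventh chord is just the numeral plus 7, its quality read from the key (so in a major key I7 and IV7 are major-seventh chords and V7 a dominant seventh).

Stacked in thirds the chord is A#-C#-E-G#: a half-diminished seventh chord on A#.
A# sits a half step below B (IV in F# major); a diminished chord there is the applied leading-tone chord of IV.

viiø7/IV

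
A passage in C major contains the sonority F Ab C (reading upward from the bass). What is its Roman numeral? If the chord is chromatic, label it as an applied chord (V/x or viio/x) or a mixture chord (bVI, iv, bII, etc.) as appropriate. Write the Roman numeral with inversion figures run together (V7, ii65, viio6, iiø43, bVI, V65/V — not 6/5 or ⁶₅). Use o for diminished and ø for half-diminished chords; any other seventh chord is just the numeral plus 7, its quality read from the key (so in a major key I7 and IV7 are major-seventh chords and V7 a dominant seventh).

The pitches F-Ab-C form a minor triad rooted on F.
F is the fourth degree of C major. This is the minor subdominant, borrowed from the parallel minor.

iv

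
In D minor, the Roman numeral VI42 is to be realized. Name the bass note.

A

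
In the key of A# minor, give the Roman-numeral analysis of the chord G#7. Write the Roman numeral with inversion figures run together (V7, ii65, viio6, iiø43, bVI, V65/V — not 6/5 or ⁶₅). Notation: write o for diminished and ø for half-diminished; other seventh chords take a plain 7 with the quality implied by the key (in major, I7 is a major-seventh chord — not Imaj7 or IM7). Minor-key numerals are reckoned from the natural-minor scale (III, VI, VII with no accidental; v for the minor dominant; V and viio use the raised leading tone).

The pitches G#-B#-D#-F# form a dominant seventh chord rooted on G#.
In A# minor, G# is the subtonic; the diatonic dominant seventh chord there is VII7.

VII7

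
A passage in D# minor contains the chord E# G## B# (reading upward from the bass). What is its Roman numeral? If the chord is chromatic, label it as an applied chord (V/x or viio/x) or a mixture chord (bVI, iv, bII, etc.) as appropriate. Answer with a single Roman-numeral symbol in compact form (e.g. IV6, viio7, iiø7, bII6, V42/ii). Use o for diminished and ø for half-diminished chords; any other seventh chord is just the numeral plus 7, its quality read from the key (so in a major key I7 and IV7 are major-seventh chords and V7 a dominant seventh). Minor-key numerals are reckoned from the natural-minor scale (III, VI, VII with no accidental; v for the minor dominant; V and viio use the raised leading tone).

V/V

Stacked in thirds the chord is E#-G##-B#: a major triad on E#.
E# is not a diatonic chord root with this quality in D# minor, but it lies a perfect fifth above A# (V), so the chord functions as an applied dominant of V.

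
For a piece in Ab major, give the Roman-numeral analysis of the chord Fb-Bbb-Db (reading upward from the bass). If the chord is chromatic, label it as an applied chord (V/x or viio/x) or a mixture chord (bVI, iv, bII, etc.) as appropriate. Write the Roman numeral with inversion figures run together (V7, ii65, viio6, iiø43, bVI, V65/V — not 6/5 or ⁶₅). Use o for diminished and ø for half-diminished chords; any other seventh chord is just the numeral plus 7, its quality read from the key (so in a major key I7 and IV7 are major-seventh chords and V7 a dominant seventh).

The pitches Bbb-Db-Fb form a major triad rooted on Bbb.
Bbb is the lowered second degree of Ab major (diatonic 2 would be Bb). This is the Neapolitan chord — a major triad on the lowered second degree.
With Fb in the bass the chord is in second inversion, so the figured bass is 64.

bII64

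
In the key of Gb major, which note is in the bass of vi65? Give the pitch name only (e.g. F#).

Gb

vi in Gb major has root Eb; the chord is Eb-Gb-Bb-Db.
The figure 65 means first inversion — the third is in the bass.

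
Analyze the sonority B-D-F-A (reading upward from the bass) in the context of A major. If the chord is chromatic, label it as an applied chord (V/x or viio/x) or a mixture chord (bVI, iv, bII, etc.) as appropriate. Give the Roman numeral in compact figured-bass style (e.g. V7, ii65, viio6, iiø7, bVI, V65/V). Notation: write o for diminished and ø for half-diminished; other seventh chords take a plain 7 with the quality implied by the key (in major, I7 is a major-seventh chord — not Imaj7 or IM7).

iiø7

Stacked in thirds the chord is B-D-F-A: a half-diminished seventh chord on B.
B is the second degree of A major. This is the half-diminished supertonic seventh, borrowed from the parallel minor.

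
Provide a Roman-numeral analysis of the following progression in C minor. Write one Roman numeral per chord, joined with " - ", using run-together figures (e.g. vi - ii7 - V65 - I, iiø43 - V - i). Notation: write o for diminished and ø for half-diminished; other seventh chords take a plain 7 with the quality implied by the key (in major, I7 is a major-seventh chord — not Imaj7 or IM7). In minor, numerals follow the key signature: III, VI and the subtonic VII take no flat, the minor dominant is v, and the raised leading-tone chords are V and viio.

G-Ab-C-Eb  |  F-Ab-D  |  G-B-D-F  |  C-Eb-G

VI42 - iio6 - V7 - i

G-Ab-C-Eb: root Ab is the submediant; major seventh chord there is VI42.
F-Ab-D has root D, degree 2 in C minor, so iio6.
G-B-D-F: root G is the dominant; dominant seventh chord there is V7.
C-Eb-G: minor triad on C = scale degree 1 → i.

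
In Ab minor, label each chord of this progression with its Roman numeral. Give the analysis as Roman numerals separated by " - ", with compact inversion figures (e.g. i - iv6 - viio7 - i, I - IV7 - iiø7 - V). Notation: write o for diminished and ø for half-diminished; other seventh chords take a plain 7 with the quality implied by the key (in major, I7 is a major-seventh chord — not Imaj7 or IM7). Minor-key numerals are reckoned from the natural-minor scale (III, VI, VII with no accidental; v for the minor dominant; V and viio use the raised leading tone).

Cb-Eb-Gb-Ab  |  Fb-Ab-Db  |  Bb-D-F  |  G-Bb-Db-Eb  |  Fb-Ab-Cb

i65 - iv6 - V/V - V65 - VI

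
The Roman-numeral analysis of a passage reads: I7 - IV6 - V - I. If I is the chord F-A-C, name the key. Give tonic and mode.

F major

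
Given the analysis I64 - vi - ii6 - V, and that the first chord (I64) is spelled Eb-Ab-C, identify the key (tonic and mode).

The chord Ab/Eb is a major triad rooted on Ab; its label is I64.
If Ab is scale degree 1 and the mode makes that degree carry a major triad, the tonic is Ab and the mode is major.

Ab major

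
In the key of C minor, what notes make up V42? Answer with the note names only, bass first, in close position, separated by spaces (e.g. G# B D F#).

In C minor, the fifth degree is G. The dominant is major (leading tone raised), so V is a dominant seventh chord.
That chord is spelled G-B-D-F.
The figured bass 42 indicates third inversion, placing the seventh (F) in the bass: F-G-B-D.

F G B D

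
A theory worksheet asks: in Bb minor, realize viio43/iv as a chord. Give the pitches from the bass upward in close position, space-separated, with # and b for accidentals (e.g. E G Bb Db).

Ab Cb D F

The slash marks an applied leading-tone chord: viio of iv. In Bb minor, iv is Eb, so the leading tone to it is D, a half step below.
Building a fully diminished seventh chord on D gives D-F-Ab-Cb.
With the 43 figure the chord is in second inversion; from the bass Ab upward in close position it reads Ab-Cb-D-F.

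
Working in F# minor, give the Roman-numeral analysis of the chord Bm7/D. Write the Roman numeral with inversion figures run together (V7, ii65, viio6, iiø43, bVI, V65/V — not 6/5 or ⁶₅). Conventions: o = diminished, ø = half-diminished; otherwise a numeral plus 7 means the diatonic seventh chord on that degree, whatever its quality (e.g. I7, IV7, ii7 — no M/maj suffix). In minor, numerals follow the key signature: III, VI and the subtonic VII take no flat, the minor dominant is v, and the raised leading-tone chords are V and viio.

iv65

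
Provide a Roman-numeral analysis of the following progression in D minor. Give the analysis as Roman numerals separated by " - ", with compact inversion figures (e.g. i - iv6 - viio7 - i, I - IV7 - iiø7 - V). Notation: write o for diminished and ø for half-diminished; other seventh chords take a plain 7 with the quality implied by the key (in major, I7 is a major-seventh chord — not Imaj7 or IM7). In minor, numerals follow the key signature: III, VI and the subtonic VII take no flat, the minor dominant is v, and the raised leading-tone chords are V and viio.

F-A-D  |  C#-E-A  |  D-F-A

i6 - V6 - i

F-A-D: minor triad on D = scale degree 1 → i6.
C#-E-A has root A, degree 5 in D minor, so V6.
D-F-A: root D is the tonic; minor triad there is i.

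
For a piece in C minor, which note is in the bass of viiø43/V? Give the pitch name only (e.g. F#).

C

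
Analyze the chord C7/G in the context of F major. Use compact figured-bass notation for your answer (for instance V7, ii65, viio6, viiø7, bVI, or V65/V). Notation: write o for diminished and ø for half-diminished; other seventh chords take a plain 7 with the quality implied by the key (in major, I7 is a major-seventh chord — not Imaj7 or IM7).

V43

The pitches C-E-G-Bb form a dominant seventh chord rooted on C.
C is scale degree 5 in F major, and a dominant seventh chord on that degree is written V7.
With G in the bass the chord is in second inversion, so the figured bass is 43.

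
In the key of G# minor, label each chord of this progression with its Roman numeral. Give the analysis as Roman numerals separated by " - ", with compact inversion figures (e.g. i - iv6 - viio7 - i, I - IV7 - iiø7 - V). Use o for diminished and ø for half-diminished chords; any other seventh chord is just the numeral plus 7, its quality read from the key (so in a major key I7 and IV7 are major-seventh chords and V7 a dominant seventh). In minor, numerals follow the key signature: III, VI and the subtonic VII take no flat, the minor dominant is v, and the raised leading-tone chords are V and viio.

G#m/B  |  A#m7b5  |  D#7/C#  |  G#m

G#m/B: minor triad on G# = scale degree 1 → i6.
A#m7b5 has root A#, degree 2 in G# minor, so iiø7.
D#7/C# has root D#, degree 5 in G# minor, so V42.
G#m has root G#, degree 1 in G# minor, so i.

i6 - iiø7 - V42 - i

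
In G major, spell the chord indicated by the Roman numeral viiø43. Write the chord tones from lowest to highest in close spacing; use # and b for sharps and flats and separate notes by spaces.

C E F# A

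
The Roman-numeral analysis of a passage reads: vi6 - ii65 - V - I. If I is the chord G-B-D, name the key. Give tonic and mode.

The chord G is a major triad rooted on G; its label is I.
If G is scale degree 1 and the mode makes that degree carry a major triad, the tonic is G and the mode is major.

G major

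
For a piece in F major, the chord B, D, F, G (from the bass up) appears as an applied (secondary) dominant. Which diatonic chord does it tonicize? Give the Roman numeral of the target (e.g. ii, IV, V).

V

The chord is a dominant seventh chord on G.
A dominant resolves down a perfect fifth: G → C. In F major, C is scale degree 5, i.e. V.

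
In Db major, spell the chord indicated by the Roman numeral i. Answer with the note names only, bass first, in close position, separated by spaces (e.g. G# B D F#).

Scale degree 1 in Db major is Db; here the chord built on it is altered to a minor triad. i is the minor tonic, borrowed from the parallel minor.
So the chord is Db-Fb-Ab, a minor triad.

Db Fb Ab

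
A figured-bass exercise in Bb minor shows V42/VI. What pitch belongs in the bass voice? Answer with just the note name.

Cb

The applied chord V42/VI is rooted on Db: Db-F-Ab-Cb.
The figure 42 means third inversion — the seventh is in the bass.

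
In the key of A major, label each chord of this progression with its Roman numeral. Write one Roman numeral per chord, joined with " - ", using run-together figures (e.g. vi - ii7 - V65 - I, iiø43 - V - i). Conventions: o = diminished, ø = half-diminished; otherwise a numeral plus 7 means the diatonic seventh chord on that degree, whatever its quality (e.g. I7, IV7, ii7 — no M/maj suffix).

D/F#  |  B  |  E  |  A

D/F#: root D is the subdominant; major triad there is IV6.
B is the secondary dominant of V (major triad on B): V/V.
E: major triad on E = scale degree 5 → V.
A has root A, degree 1 in A major, so I.

IV6 - V/V - V - I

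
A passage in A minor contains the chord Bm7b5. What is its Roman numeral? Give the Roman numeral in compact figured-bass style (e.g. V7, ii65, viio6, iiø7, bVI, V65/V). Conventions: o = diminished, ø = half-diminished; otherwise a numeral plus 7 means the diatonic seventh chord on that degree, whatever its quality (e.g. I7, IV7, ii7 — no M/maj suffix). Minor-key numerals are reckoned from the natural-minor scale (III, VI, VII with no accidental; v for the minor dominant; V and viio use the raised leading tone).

Stacked in thirds the chord is B-D-F-A: a half-diminished seventh chord on B.
B is scale degree 2 in A minor, and a half-diminished seventh chord on that degree is written iiø7.

iiø7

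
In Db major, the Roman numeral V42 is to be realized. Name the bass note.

Gb

V in Db major has root Ab; the chord is Ab-C-Eb-Gb.
The figure 42 means third inversion — the seventh is in the bass.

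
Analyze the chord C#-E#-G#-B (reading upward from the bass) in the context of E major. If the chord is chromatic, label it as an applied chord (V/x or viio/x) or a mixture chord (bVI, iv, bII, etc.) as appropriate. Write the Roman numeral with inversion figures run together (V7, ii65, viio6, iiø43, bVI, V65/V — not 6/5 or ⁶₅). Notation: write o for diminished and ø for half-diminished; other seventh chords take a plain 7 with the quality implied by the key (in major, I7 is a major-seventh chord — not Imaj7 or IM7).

Stacked in thirds the chord is C#-E#-G#-B: a dominant seventh chord on C#.
C# is not a diatonic chord root with this quality in E major, but it lies a perfect fifth above F# (ii), so the chord functions as an applied dominant of ii.

V7/ii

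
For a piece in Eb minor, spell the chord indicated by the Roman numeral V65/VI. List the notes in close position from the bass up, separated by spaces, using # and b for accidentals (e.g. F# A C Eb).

The slash means an applied dominant: we want the dominant of VI. In Eb minor, VI is Cb major, and its dominant is built on Gb.
Building a dominant seventh chord on Gb gives Gb-Bb-Db-Fb.
The figured bass 65 indicates first inversion, placing the third (Bb) in the bass: Bb-Db-Fb-Gb.

Bb Db Fb Gb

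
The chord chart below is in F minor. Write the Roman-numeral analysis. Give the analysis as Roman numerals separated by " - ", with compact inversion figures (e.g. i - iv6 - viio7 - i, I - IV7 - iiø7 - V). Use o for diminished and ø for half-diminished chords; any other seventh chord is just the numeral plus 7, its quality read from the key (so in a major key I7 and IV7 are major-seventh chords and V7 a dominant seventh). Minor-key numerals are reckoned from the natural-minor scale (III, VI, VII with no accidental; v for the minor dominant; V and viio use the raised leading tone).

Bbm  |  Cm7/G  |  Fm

Bbm has root Bb, degree 4 in F minor, so iv.
Cm7/G has root C, degree 5 in F minor, so v43.
Fm: root F is the tonic; minor triad there is i.

iv - v43 - i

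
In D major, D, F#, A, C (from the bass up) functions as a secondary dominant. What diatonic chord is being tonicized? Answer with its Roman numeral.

IV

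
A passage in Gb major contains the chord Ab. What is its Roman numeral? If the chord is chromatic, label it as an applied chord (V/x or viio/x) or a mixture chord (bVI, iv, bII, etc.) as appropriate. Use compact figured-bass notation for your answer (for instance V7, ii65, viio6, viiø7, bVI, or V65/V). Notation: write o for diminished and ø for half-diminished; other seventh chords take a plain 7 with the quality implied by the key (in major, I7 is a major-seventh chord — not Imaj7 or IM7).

V/V

The pitches Ab-C-Eb form a major triad rooted on Ab.
Ab is not a diatonic chord root with this quality in Gb major, but it lies a perfect fifth above Db (V), so the chord functions as an applied dominant of V.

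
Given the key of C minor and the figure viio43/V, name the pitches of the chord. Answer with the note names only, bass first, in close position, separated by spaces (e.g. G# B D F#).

C Eb F# A

viio43/V is a secondary leading-tone chord. The target V is G in C minor; the applied chord is rooted a semitone below, on F#.
Building a fully diminished seventh chord on F# gives F#-A-C-Eb.
With the 43 figure the chord is in second inversion; from the bass C upward in close position it reads C-Eb-F#-A.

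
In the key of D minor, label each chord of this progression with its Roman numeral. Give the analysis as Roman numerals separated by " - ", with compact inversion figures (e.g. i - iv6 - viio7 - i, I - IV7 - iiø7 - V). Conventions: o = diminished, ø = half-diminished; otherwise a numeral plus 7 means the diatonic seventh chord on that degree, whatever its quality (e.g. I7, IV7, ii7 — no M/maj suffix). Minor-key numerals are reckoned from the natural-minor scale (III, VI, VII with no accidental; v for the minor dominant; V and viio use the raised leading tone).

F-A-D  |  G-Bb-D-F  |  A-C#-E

i6 - iv7 - V

F-A-D has root D, degree 1 in D minor, so i6.
G-Bb-D-F: root G is the subdominant; minor seventh chord there is iv7.
A-C#-E: major triad on A = scale degree 5 → V.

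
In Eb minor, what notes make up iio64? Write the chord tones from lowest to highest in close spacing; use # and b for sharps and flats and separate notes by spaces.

In Eb minor, scale degree 2 is F, and the diatonic chord built there is a diminished triad.
That chord is spelled F-Ab-Cb.
With the 64 figure the chord is in second inversion; from the bass Cb upward in close position it reads Cb-F-Ab.

Cb F Ab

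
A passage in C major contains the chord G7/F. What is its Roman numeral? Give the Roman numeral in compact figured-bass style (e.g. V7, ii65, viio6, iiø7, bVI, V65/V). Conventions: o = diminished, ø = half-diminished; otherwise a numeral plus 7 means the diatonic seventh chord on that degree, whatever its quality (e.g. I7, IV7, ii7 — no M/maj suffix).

Stacked in thirds the chord is G-B-D-F: a dominant seventh chord on G.
G is scale degree 5 in C major, and a dominant seventh chord on that degree is written V7.
With F in the bass the chord is in third inversion, so the figured bass is 42.

V42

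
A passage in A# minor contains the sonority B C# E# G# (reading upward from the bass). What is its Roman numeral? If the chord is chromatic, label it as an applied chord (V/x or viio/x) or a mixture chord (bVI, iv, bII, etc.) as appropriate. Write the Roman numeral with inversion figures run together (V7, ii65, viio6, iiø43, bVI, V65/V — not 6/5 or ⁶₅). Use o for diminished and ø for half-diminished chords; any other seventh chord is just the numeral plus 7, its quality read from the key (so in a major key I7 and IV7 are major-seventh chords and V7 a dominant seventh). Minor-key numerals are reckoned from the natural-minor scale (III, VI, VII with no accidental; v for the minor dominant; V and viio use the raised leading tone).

The pitches C#-E#-G#-B form a dominant seventh chord rooted on C#.
C# is not a diatonic chord root with this quality in A# minor, but it lies a perfect fifth above F# (VI), so the chord functions as an applied dominant of VI.
With B in the bass the chord is in third inversion, so the figured bass is 42.

V42/VI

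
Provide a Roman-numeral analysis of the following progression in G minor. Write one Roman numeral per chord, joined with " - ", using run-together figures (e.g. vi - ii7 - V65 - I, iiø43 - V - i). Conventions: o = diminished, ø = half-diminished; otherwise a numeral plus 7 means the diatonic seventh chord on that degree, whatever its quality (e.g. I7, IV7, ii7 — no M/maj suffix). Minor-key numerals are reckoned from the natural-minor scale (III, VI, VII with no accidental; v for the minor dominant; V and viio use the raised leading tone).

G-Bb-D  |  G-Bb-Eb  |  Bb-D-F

i - VI6 - III

G-Bb-D has root G, degree 1 in G minor, so i.
G-Bb-Eb has root Eb, degree 6 in G minor, so VI6.
Bb-D-F has root Bb, degree 3 in G minor, so III.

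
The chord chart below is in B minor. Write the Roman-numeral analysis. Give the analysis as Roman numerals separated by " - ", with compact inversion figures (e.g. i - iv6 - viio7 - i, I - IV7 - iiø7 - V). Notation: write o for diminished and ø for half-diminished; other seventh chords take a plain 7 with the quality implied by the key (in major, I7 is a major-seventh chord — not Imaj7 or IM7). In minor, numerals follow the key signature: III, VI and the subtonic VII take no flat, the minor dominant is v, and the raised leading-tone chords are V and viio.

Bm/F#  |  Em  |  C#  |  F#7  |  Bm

Bm/F#: root B is the tonic; minor triad there is i64.
Em: root E is the subdominant; minor triad there is iv.
C#: chromatic; C# is V of V, so V/V.
F#7: dominant seventh chord on F# = scale degree 5 → V7.
Bm: root B is the tonic; minor triad there is i.

i64 - iv - V/V - V7 - i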